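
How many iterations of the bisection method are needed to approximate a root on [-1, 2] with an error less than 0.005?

We need (b-a)/2^n ≤ 0.005
(2 - (-1))/2^n ≤ 0.005
3/2^n ≤ 0.005
2^n ≥ 600
n ≥ log₂(600) = 9.23
n ≥ 10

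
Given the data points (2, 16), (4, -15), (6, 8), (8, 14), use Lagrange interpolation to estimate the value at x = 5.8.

Lagrange interpolation formula:
P(x) = Σ yᵢ × Lᵢ(x)
where Lᵢ(x) = Π_{j≠i} (x - xⱼ)/(xᵢ - xⱼ)

L_0(5.8) = (5.8 - 4)/(2 - 4) × (5.8 - 6)/(2 - 6) × (5.8 - 8)/(2 - 8) = -0.016500
L_1(5.8) = (5.8 - 2)/(4 - 2) × (5.8 - 6)/(4 - 6) × (5.8 - 8)/(4 - 8) = 0.104500
L_2(5.8) = (5.8 - 2)/(6 - 2) × (5.8 - 4)/(6 - 4) × (5.8 - 8)/(6 - 8) = 0.940500
L_3(5.8) = (5.8 - 2)/(8 - 2) × (5.8 - 4)/(8 - 4) × (5.8 - 6)/(8 - 6) = -0.028500

P(5.8) = 16×L_0(5.8) + (-15)×L_1(5.8) + 8×L_2(5.8) + 14×L_3(5.8)
P(5.8) = 5.293500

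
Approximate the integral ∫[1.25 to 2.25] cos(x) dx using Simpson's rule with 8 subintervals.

f(x) = cos(x)
a = 1.25, b = 2.25, n = 8
h = (b - a)/n = 0.125000

Simpson's rule: (h/3)[f(x₀) + 4f(x₁) + 2f(x₂) + ... + f(xₙ)]

x_0 = 1.2500, f(x_0) = 0.315322, coefficient = 1
x_1 = 1.3750, f(x_1) = 0.194548, coefficient = 4
x_2 = 1.5000, f(x_2) = 0.070737, coefficient = 2
x_3 = 1.6250, f(x_3) = -0.054177, coefficient = 4
x_4 = 1.7500, f(x_4) = -0.178246, coefficient = 2
x_5 = 1.8750, f(x_5) = -0.299534, coefficient = 4
x_6 = 2.0000, f(x_6) = -0.416147, coefficient = 2
x_7 = 2.1250, f(x_7) = -0.526266, coefficient = 4
x_8 = 2.2500, f(x_8) = -0.628174, coefficient = 1

I ≈ (0.125000/3) × -4.101880 = -0.170912
Exact value: -0.170911
Error: 0.000000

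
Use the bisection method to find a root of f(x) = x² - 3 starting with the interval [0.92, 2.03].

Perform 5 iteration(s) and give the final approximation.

f(x) = x² - 3
Initial interval: [0.92, 2.03]

Iteration 1:
  c_1 = (0.920000 + 2.030000)/2 = 1.475000
  f(c_1) = f(1.475000) = -0.824375
  f(a) × f(c) ≥ 0, new interval: [1.475000, 2.030000]
Iteration 2:
  c_2 = (1.475000 + 2.030000)/2 = 1.752500
  f(c_2) = f(1.752500) = 0.071256
  f(a) × f(c) < 0, new interval: [1.475000, 1.752500]
Iteration 3:
  c_3 = (1.475000 + 1.752500)/2 = 1.613750
  f(c_3) = f(1.613750) = -0.395811
  f(a) × f(c) ≥ 0, new interval: [1.613750, 1.752500]
Iteration 4:
  c_4 = (1.613750 + 1.752500)/2 = 1.683125
  f(c_4) = f(1.683125) = -0.167090
  f(a) × f(c) ≥ 0, new interval: [1.683125, 1.752500]
Iteration 5:
  c_5 = (1.683125 + 1.752500)/2 = 1.717812
  f(c_5) = f(1.717812) = -0.049120
  f(a) × f(c) ≥ 0, new interval: [1.717812, 1.752500]

After 5 iteration(s), the approximation is c_5 = 1.717812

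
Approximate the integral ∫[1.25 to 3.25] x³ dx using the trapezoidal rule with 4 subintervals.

f(x) = x³
a = 1.25, b = 3.25, n = 4
h = (b - a)/n = 0.500000

Trapezoidal rule: (h/2)[f(x₀) + 2f(x₁) + 2f(x₂) + ... + f(xₙ)]

x_0 = 1.2500, f(x_0) = 1.953125, coefficient = 1
x_1 = 1.7500, f(x_1) = 5.359375, coefficient = 2
x_2 = 2.2500, f(x_2) = 11.390625, coefficient = 2
x_3 = 2.7500, f(x_3) = 20.796875, coefficient = 2
x_4 = 3.2500, f(x_4) = 34.328125, coefficient = 1

I ≈ (0.500000/2) × 111.375000 = 27.843750
Exact value: 27.281250
Error: 0.562500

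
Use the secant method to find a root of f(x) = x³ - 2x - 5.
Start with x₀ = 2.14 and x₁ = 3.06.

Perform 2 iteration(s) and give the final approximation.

f(x) = x³ - 2x - 5
x₀ = 2.14, x₁ = 3.06

Secant formula: x_{n+1} = x_n - f(x_n)(x_n - x_{n-1})/(f(x_n) - f(x_{n-1}))

Iteration 1:
  f(2.140000) = 0.520344
  f(3.060000) = 17.532616
  x_2 = 3.060000 - 17.532616×(3.060000 - 2.140000)/(17.532616 - 0.520344)
       = 2.111861
Iteration 2:
  f(3.060000) = 17.532616
  f(2.111861) = 0.195082
  x_3 = 2.111861 - 0.195082×(2.111861 - 3.060000)/(0.195082 - 17.532616)
       = 2.101192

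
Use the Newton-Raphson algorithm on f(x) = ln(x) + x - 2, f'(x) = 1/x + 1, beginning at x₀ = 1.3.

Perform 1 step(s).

f(x) = ln(x) + x - 2
f'(x) = 1/x + 1
x₀ = 1.3

Newton-Raphson formula: x_{n+1} = x_n - f(x_n)/f'(x_n)

Iteration 1:
  f(1.300000) = -0.437636
  f'(1.300000) = 1.769231
  x_1 = 1.300000 - (-0.437636)/1.769231 = 1.547359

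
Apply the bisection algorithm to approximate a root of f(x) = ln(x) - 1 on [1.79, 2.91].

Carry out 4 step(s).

f(x) = ln(x) - 1
Initial interval: [1.79, 2.91]

Iteration 1:
  c_1 = (1.790000 + 2.910000)/2 = 2.350000
  f(c_1) = f(2.350000) = -0.145585
  f(a) × f(c) ≥ 0, new interval: [2.350000, 2.910000]
Iteration 2:
  c_2 = (2.350000 + 2.910000)/2 = 2.630000
  f(c_2) = f(2.630000) = -0.033016
  f(a) × f(c) ≥ 0, new interval: [2.630000, 2.910000]
Iteration 3:
  c_3 = (2.630000 + 2.910000)/2 = 2.770000
  f(c_3) = f(2.770000) = 0.018847
  f(a) × f(c) < 0, new interval: [2.630000, 2.770000]
Iteration 4:
  c_4 = (2.630000 + 2.770000)/2 = 2.700000
  f(c_4) = f(2.700000) = -0.006748
  f(a) × f(c) ≥ 0, new interval: [2.700000, 2.770000]

After 4 iteration(s), the approximation is c_4 = 2.700000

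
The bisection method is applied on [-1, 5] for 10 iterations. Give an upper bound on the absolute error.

Bisection error bound: |error| ≤ (b-a)/2^n
|error| ≤ (5 - (-1))/2^10 = 6/2^10
|error| ≤ 0.0058593750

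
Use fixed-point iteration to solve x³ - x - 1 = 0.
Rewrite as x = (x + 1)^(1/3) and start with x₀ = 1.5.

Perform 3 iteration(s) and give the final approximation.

Equation: x³ - x - 1 = 0
Fixed-point form: x = (x + 1)^(1/3)
x₀ = 1.5

x_1 = g(1.500000) = 1.357209
x_2 = g(1.357209) = 1.330861
x_3 = g(1.330861) = 1.325884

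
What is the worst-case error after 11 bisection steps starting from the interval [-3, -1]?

Bisection error bound: |error| ≤ (b-a)/2^n
|error| ≤ (-1 - (-3))/2^11 = 2/2^11
|error| ≤ 0.0009765625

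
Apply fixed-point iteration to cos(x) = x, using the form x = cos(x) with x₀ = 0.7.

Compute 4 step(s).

Equation: cos(x) = x
Fixed-point form: x = cos(x)
x₀ = 0.7

x_1 = g(0.700000) = 0.764842
x_2 = g(0.764842) = 0.721492
x_3 = g(0.721492) = 0.750821
x_4 = g(0.750821) = 0.731129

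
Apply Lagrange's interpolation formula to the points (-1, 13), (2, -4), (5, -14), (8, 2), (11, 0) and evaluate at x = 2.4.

Lagrange interpolation formula:
P(x) = Σ yᵢ × Lᵢ(x)
where Lᵢ(x) = Π_{j≠i} (x - xⱼ)/(xᵢ - xⱼ)

L_0(2.4) = (2.4 - 2)/(-1 - 2) × (2.4 - 5)/(-1 - 5) × (2.4 - 8)/(-1 - 8) × (2.4 - 11)/(-1 - 11) = -0.025765
L_1(2.4) = (2.4 - (-1))/(2 - (-1)) × (2.4 - 5)/(2 - 5) × (2.4 - 8)/(2 - 8) × (2.4 - 11)/(2 - 11) = 0.875997
L_2(2.4) = (2.4 - (-1))/(5 - (-1)) × (2.4 - 2)/(5 - 2) × (2.4 - 8)/(5 - 8) × (2.4 - 11)/(5 - 11) = 0.202153
L_3(2.4) = (2.4 - (-1))/(8 - (-1)) × (2.4 - 2)/(8 - 2) × (2.4 - 5)/(8 - 5) × (2.4 - 11)/(8 - 11) = -0.062571
L_4(2.4) = (2.4 - (-1))/(11 - (-1)) × (2.4 - 2)/(11 - 2) × (2.4 - 5)/(11 - 5) × (2.4 - 8)/(11 - 8) = 0.010186

P(2.4) = 13×L_0(2.4) + (-4)×L_1(2.4) + (-14)×L_2(2.4) + 2×L_3(2.4) + 0×L_4(2.4)
P(2.4) = -6.794212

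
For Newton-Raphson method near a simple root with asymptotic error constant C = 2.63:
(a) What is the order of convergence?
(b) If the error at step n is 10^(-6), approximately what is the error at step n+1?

(a) Newton-Raphson has quadratic (order 2) convergence near simple roots.
    This means |e_{n+1}| ≈ C|e_n|².

(b) With |e_n| = 10^(-6) and C = 2.63:
    |e_{n+1}| ≈ 2.63 × (10^(-6))² = 2.63 × 10^(-12)

(a) 2 (quadratic); (b) |e_{n+1}| ≈ 2.630e-12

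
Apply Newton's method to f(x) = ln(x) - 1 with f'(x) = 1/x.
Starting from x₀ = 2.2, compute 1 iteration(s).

f(x) = ln(x) - 1
f'(x) = 1/x
x₀ = 2.2

Newton-Raphson formula: x_{n+1} = x_n - f(x_n)/f'(x_n)

Iteration 1:
  f(2.200000) = -0.211543
  f'(2.200000) = 0.454545
  x_1 = 2.200000 - (-0.211543)/0.454545 = 2.665394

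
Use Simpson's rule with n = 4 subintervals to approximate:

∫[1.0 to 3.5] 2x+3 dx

f(x) = 2x+3
a = 1.0, b = 3.5, n = 4
h = (b - a)/n = 0.625000

Simpson's rule: (h/3)[f(x₀) + 4f(x₁) + 2f(x₂) + ... + f(xₙ)]

x_0 = 1.0000, f(x_0) = 5.000000, coefficient = 1
x_1 = 1.6250, f(x_1) = 6.250000, coefficient = 4
x_2 = 2.2500, f(x_2) = 7.500000, coefficient = 2
x_3 = 2.8750, f(x_3) = 8.750000, coefficient = 4
x_4 = 3.5000, f(x_4) = 10.000000, coefficient = 1

I ≈ (0.625000/3) × 90.000000 = 18.750000
Exact value: 18.750000
Error: 0.000000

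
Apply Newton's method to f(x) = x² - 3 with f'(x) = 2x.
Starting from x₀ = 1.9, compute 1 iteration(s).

f(x) = x² - 3
f'(x) = 2x
x₀ = 1.9

Newton-Raphson formula: x_{n+1} = x_n - f(x_n)/f'(x_n)

Iteration 1:
  f(1.900000) = 0.610000
  f'(1.900000) = 3.800000
  x_1 = 1.900000 - 0.610000/3.800000 = 1.739474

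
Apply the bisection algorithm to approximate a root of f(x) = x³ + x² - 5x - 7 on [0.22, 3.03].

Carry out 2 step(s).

f(x) = x³ + x² - 5x - 7
Initial interval: [0.22, 3.03]

Iteration 1:
  c_1 = (0.220000 + 3.030000)/2 = 1.625000
  f(c_1) = f(1.625000) = -8.193359
  f(a) × f(c) ≥ 0, new interval: [1.625000, 3.030000]
Iteration 2:
  c_2 = (1.625000 + 3.030000)/2 = 2.327500
  f(c_2) = f(2.327500) = -0.611580
  f(a) × f(c) ≥ 0, new interval: [2.327500, 3.030000]

After 2 iteration(s), the approximation is c_2 = 2.327500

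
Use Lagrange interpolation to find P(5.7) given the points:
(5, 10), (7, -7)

Lagrange interpolation formula:
P(x) = Σ yᵢ × Lᵢ(x)
where Lᵢ(x) = Π_{j≠i} (x - xⱼ)/(xᵢ - xⱼ)

L_0(5.7) = (5.7 - 7)/(5 - 7) = 0.650000
L_1(5.7) = (5.7 - 5)/(7 - 5) = 0.350000

P(5.7) = 10×L_0(5.7) + (-7)×L_1(5.7)
P(5.7) = 4.050000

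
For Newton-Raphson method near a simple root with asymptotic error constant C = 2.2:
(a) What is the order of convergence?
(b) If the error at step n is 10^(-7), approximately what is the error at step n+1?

(a) Newton-Raphson has quadratic (order 2) convergence near simple roots.
    This means |e_{n+1}| ≈ C|e_n|².

(b) With |e_n| = 10^(-7) and C = 2.2:
    |e_{n+1}| ≈ 2.2 × (10^(-7))² = 2.2 × 10^(-14)

(a) 2 (quadratic); (b) |e_{n+1}| ≈ 2.200e-14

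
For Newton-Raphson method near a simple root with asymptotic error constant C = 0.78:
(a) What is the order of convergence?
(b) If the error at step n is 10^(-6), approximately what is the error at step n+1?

(a) Newton-Raphson has quadratic (order 2) convergence near simple roots.
    This means |e_{n+1}| ≈ C|e_n|².

(b) With |e_n| = 10^(-6) and C = 0.78:
    |e_{n+1}| ≈ 0.78 × (10^(-6))² = 0.78 × 10^(-12)

(a) 2 (quadratic); (b) |e_{n+1}| ≈ 7.800e-13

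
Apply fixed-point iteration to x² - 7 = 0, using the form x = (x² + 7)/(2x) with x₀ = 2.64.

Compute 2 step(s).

Equation: x² - 7 = 0
Fixed-point form: x = (x² + 7)/(2x)
x₀ = 2.64

x_1 = g(2.640000) = 2.645758
x_2 = g(2.645758) = 2.645751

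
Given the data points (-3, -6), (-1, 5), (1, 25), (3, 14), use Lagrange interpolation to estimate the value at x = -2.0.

Lagrange interpolation formula:
P(x) = Σ yᵢ × Lᵢ(x)
where Lᵢ(x) = Π_{j≠i} (x - xⱼ)/(xᵢ - xⱼ)

L_0(-2.0) = (-2.0 - (-1))/(-3 - (-1)) × (-2.0 - 1)/(-3 - 1) × (-2.0 - 3)/(-3 - 3) = 0.312500
L_1(-2.0) = (-2.0 - (-3))/(-1 - (-3)) × (-2.0 - 1)/(-1 - 1) × (-2.0 - 3)/(-1 - 3) = 0.937500
L_2(-2.0) = (-2.0 - (-3))/(1 - (-3)) × (-2.0 - (-1))/(1 - (-1)) × (-2.0 - 3)/(1 - 3) = -0.312500
L_3(-2.0) = (-2.0 - (-3))/(3 - (-3)) × (-2.0 - (-1))/(3 - (-1)) × (-2.0 - 1)/(3 - 1) = 0.062500

P(-2.0) = (-6)×L_0(-2.0) + 5×L_1(-2.0) + 25×L_2(-2.0) + 14×L_3(-2.0)
P(-2.0) = -4.125000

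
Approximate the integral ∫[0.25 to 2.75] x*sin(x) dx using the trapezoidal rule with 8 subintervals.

f(x) = x*sin(x)
a = 0.25, b = 2.75, n = 8
h = (b - a)/n = 0.312500

Trapezoidal rule: (h/2)[f(x₀) + 2f(x₁) + 2f(x₂) + ... + f(xₙ)]

x_0 = 0.2500, f(x_0) = 0.061851, coefficient = 1
x_1 = 0.5625, f(x_1) = 0.299983, coefficient = 2
x_2 = 0.8750, f(x_2) = 0.671601, coefficient = 2
x_3 = 1.1875, f(x_3) = 1.101331, coefficient = 2
x_4 = 1.5000, f(x_4) = 1.496242, coefficient = 2
x_5 = 1.8125, f(x_5) = 1.759814, coefficient = 2
x_6 = 2.1250, f(x_6) = 1.806930, coefficient = 2
x_7 = 2.4375, f(x_7) = 1.577897, coefficient = 2
x_8 = 2.7500, f(x_8) = 1.049568, coefficient = 1

I ≈ (0.312500/2) × 18.539014 = 2.896721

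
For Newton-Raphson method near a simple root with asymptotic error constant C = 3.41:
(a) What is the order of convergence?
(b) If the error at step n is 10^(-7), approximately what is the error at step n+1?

(a) Newton-Raphson has quadratic (order 2) convergence near simple roots.
    This means |e_{n+1}| ≈ C|e_n|².

(b) With |e_n| = 10^(-7) and C = 3.41:
    |e_{n+1}| ≈ 3.41 × (10^(-7))² = 3.41 × 10^(-14)

(a) 2 (quadratic); (b) |e_{n+1}| ≈ 3.410e-14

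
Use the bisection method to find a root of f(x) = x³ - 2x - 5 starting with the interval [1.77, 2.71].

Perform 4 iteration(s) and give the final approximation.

f(x) = x³ - 2x - 5
Initial interval: [1.77, 2.71]

Iteration 1:
  c_1 = (1.770000 + 2.710000)/2 = 2.240000
  f(c_1) = f(2.240000) = 1.759424
  f(a) × f(c) < 0, new interval: [1.770000, 2.240000]
Iteration 2:
  c_2 = (1.770000 + 2.240000)/2 = 2.005000
  f(c_2) = f(2.005000) = -0.949850
  f(a) × f(c) ≥ 0, new interval: [2.005000, 2.240000]
Iteration 3:
  c_3 = (2.005000 + 2.240000)/2 = 2.122500
  f(c_3) = f(2.122500) = 0.316876
  f(a) × f(c) < 0, new interval: [2.005000, 2.122500]
Iteration 4:
  c_4 = (2.005000 + 2.122500)/2 = 2.063750
  f(c_4) = f(2.063750) = -0.337857
  f(a) × f(c) ≥ 0, new interval: [2.063750, 2.122500]

After 4 iteration(s), the approximation is c_4 = 2.063750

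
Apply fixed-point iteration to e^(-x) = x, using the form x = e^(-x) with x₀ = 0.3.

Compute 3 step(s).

Equation: e^(-x) = x
Fixed-point form: x = e^(-x)
x₀ = 0.3

x_1 = g(0.300000) = 0.740818
x_2 = g(0.740818) = 0.476724
x_3 = g(0.476724) = 0.620814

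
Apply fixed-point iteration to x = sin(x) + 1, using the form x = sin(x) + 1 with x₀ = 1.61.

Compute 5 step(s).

Equation: x = sin(x) + 1
Fixed-point form: x = sin(x) + 1
x₀ = 1.61

x_1 = g(1.610000) = 1.999232
x_2 = g(1.999232) = 1.909617
x_3 = g(1.909617) = 1.943147
x_4 = g(1.943147) = 1.931475
x_5 = g(1.931475) = 1.935658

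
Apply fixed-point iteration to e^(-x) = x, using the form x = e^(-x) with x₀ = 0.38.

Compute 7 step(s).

Equation: e^(-x) = x
Fixed-point form: x = e^(-x)
x₀ = 0.38

x_1 = g(0.380000) = 0.683861
x_2 = g(0.683861) = 0.504665
x_3 = g(0.504665) = 0.603708
x_4 = g(0.603708) = 0.546780
x_5 = g(0.546780) = 0.578810
x_6 = g(0.578810) = 0.560565
x_7 = g(0.560565) = 0.570887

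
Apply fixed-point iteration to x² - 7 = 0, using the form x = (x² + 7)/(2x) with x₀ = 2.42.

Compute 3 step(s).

Equation: x² - 7 = 0
Fixed-point form: x = (x² + 7)/(2x)
x₀ = 2.42

x_1 = g(2.420000) = 2.656281
x_2 = g(2.656281) = 2.645772
x_3 = g(2.645772) = 2.645751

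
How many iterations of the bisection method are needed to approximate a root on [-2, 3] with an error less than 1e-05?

We need (b-a)/2^n ≤ 1e-05
(3 - (-2))/2^n ≤ 1e-05
5/2^n ≤ 1e-05
2^n ≥ 500000
n ≥ log₂(500000) = 18.93
n ≥ 19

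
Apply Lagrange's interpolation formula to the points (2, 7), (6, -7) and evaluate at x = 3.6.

Lagrange interpolation formula:
P(x) = Σ yᵢ × Lᵢ(x)
where Lᵢ(x) = Π_{j≠i} (x - xⱼ)/(xᵢ - xⱼ)

L_0(3.6) = (3.6 - 6)/(2 - 6) = 0.600000
L_1(3.6) = (3.6 - 2)/(6 - 2) = 0.400000

P(3.6) = 7×L_0(3.6) + (-7)×L_1(3.6)
P(3.6) = 1.400000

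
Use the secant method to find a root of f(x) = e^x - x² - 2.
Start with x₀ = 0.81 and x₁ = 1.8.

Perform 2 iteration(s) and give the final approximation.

f(x) = e^x - x² - 2
x₀ = 0.81, x₁ = 1.8

Secant formula: x_{n+1} = x_n - f(x_n)(x_n - x_{n-1})/(f(x_n) - f(x_{n-1}))

Iteration 1:
  f(0.810000) = -0.408192
  f(1.800000) = 0.809647
  x_2 = 1.800000 - 0.809647×(1.800000 - 0.810000)/(0.809647 - (-0.408192))
       = 1.141825
Iteration 2:
  f(1.800000) = 0.809647
  f(1.141825) = -0.171284
  x_3 = 1.141825 - (-0.171284)×(1.141825 - 1.800000)/(-0.171284 - 0.809647)
       = 1.256752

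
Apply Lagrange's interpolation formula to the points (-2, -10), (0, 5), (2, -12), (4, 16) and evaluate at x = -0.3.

Lagrange interpolation formula:
P(x) = Σ yᵢ × Lᵢ(x)
where Lᵢ(x) = Π_{j≠i} (x - xⱼ)/(xᵢ - xⱼ)

L_0(-0.3) = (-0.3 - 0)/(-2 - 0) × (-0.3 - 2)/(-2 - 2) × (-0.3 - 4)/(-2 - 4) = 0.061812
L_1(-0.3) = (-0.3 - (-2))/(0 - (-2)) × (-0.3 - 2)/(0 - 2) × (-0.3 - 4)/(0 - 4) = 1.050812
L_2(-0.3) = (-0.3 - (-2))/(2 - (-2)) × (-0.3 - 0)/(2 - 0) × (-0.3 - 4)/(2 - 4) = -0.137063
L_3(-0.3) = (-0.3 - (-2))/(4 - (-2)) × (-0.3 - 0)/(4 - 0) × (-0.3 - 2)/(4 - 2) = 0.024437

P(-0.3) = (-10)×L_0(-0.3) + 5×L_1(-0.3) + (-12)×L_2(-0.3) + 16×L_3(-0.3)
P(-0.3) = 6.671687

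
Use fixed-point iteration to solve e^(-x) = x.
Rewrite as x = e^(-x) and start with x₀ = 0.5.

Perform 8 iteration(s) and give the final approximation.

Equation: e^(-x) = x
Fixed-point form: x = e^(-x)
x₀ = 0.5

x_1 = g(0.500000) = 0.606531
x_2 = g(0.606531) = 0.545239
x_3 = g(0.545239) = 0.579703
x_4 = g(0.579703) = 0.560065
x_5 = g(0.560065) = 0.571172
x_6 = g(0.571172) = 0.564863
x_7 = g(0.564863) = 0.568438
x_8 = g(0.568438) = 0.566409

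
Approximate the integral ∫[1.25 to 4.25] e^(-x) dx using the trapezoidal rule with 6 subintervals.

f(x) = e^(-x)
a = 1.25, b = 4.25, n = 6
h = (b - a)/n = 0.500000

Trapezoidal rule: (h/2)[f(x₀) + 2f(x₁) + 2f(x₂) + ... + f(xₙ)]

x_0 = 1.2500, f(x_0) = 0.286505, coefficient = 1
x_1 = 1.7500, f(x_1) = 0.173774, coefficient = 2
x_2 = 2.2500, f(x_2) = 0.105399, coefficient = 2
x_3 = 2.7500, f(x_3) = 0.063928, coefficient = 2
x_4 = 3.2500, f(x_4) = 0.038774, coefficient = 2
x_5 = 3.7500, f(x_5) = 0.023518, coefficient = 2
x_6 = 4.2500, f(x_6) = 0.014264, coefficient = 1

I ≈ (0.500000/2) × 1.111555 = 0.277889
Exact value: 0.272241
Error: 0.005648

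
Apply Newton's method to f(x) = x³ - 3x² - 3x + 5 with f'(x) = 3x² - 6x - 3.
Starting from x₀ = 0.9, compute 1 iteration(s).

f(x) = x³ - 3x² - 3x + 5
f'(x) = 3x² - 6x - 3
x₀ = 0.9

Newton-Raphson formula: x_{n+1} = x_n - f(x_n)/f'(x_n)

Iteration 1:
  f(0.900000) = 0.599000
  f'(0.900000) = -5.970000
  x_1 = 0.900000 - 0.599000/(-5.970000) = 1.000335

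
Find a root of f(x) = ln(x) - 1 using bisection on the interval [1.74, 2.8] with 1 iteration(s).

f(x) = ln(x) - 1
Initial interval: [1.74, 2.8]

Iteration 1:
  c_1 = (1.740000 + 2.800000)/2 = 2.270000
  f(c_1) = f(2.270000) = -0.180220
  f(a) × f(c) ≥ 0, new interval: [2.270000, 2.800000]

After 1 iteration(s), the approximation is c_1 = 2.270000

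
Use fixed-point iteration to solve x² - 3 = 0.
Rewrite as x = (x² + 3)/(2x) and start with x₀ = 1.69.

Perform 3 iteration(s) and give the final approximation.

Equation: x² - 3 = 0
Fixed-point form: x = (x² + 3)/(2x)
x₀ = 1.69

x_1 = g(1.690000) = 1.732574
x_2 = g(1.732574) = 1.732051
x_3 = g(1.732051) = 1.732051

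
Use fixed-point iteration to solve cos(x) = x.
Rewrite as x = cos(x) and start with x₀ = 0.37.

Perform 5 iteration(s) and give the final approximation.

Equation: cos(x) = x
Fixed-point form: x = cos(x)
x₀ = 0.37

x_1 = g(0.370000) = 0.932327
x_2 = g(0.932327) = 0.595967
x_3 = g(0.595967) = 0.827606
x_4 = g(0.827606) = 0.676640
x_5 = g(0.676640) = 0.779681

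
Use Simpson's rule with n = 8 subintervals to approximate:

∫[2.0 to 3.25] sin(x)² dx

f(x) = sin(x)²
a = 2.0, b = 3.25, n = 8
h = (b - a)/n = 0.156250

Simpson's rule: (h/3)[f(x₀) + 4f(x₁) + 2f(x₂) + ... + f(xₙ)]

x_0 = 2.0000, f(x_0) = 0.826822, coefficient = 1
x_1 = 2.1562, f(x_1) = 0.694658, coefficient = 4
x_2 = 2.3125, f(x_2) = 0.543639, coefficient = 2
x_3 = 2.4688, f(x_3) = 0.388393, coefficient = 4
x_4 = 2.6250, f(x_4) = 0.243957, coefficient = 2
x_5 = 2.7812, f(x_5) = 0.124323, coefficient = 4
x_6 = 2.9375, f(x_6) = 0.041079, coefficient = 2
x_7 = 3.0938, f(x_7) = 0.002287, coefficient = 4
x_8 = 3.2500, f(x_8) = 0.011706, coefficient = 1

I ≈ (0.156250/3) × 7.334522 = 0.382006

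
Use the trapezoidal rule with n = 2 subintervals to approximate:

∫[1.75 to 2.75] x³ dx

f(x) = x³
a = 1.75, b = 2.75, n = 2
h = (b - a)/n = 0.500000

Trapezoidal rule: (h/2)[f(x₀) + 2f(x₁) + 2f(x₂) + ... + f(xₙ)]

x_0 = 1.7500, f(x_0) = 5.359375, coefficient = 1
x_1 = 2.2500, f(x_1) = 11.390625, coefficient = 2
x_2 = 2.7500, f(x_2) = 20.796875, coefficient = 1

I ≈ (0.500000/2) × 48.937500 = 12.234375
Exact value: 11.953125
Error: 0.281250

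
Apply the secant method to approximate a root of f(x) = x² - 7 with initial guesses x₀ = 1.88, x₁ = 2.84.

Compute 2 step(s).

f(x) = x² - 7
x₀ = 1.88, x₁ = 2.84

Secant formula: x_{n+1} = x_n - f(x_n)(x_n - x_{n-1})/(f(x_n) - f(x_{n-1}))

Iteration 1:
  f(1.880000) = -3.465600
  f(2.840000) = 1.065600
  x_2 = 2.840000 - 1.065600×(2.840000 - 1.880000)/(1.065600 - (-3.465600))
       = 2.614237
Iteration 2:
  f(2.840000) = 1.065600
  f(2.614237) = -0.165763
  x_3 = 2.614237 - (-0.165763)×(2.614237 - 2.840000)/(-0.165763 - 1.065600)
       = 2.644629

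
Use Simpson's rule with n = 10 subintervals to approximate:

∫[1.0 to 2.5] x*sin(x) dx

f(x) = x*sin(x)
a = 1.0, b = 2.5, n = 10
h = (b - a)/n = 0.150000

Simpson's rule: (h/3)[f(x₀) + 4f(x₁) + 2f(x₂) + ... + f(xₙ)]

x_0 = 1.0000, f(x_0) = 0.841471, coefficient = 1
x_1 = 1.1500, f(x_1) = 1.049679, coefficient = 4
x_2 = 1.3000, f(x_2) = 1.252626, coefficient = 2
x_3 = 1.4500, f(x_3) = 1.439434, coefficient = 4
x_4 = 1.6000, f(x_4) = 1.599318, coefficient = 2
x_5 = 1.7500, f(x_5) = 1.721975, coefficient = 4
x_6 = 1.9000, f(x_6) = 1.797970, coefficient = 2
x_7 = 2.0500, f(x_7) = 1.819093, coefficient = 4
x_8 = 2.2000, f(x_8) = 1.778692, coefficient = 2
x_9 = 2.3500, f(x_9) = 1.671962, coefficient = 4
x_10 = 2.5000, f(x_10) = 1.496180, coefficient = 1

I ≈ (0.150000/3) × 46.003435 = 2.300172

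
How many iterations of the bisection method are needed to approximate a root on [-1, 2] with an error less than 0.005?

We need (b-a)/2^n ≤ 0.005
(2 - (-1))/2^n ≤ 0.005
3/2^n ≤ 0.005
2^n ≥ 600
n ≥ log₂(600) = 9.23
n ≥ 10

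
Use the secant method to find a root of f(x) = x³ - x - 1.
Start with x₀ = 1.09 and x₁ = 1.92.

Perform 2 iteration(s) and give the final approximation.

f(x) = x³ - x - 1
x₀ = 1.09, x₁ = 1.92

Secant formula: x_{n+1} = x_n - f(x_n)(x_n - x_{n-1})/(f(x_n) - f(x_{n-1}))

Iteration 1:
  f(1.090000) = -0.794971
  f(1.920000) = 4.157888
  x_2 = 1.920000 - 4.157888×(1.920000 - 1.090000)/(4.157888 - (-0.794971))
       = 1.223221
Iteration 2:
  f(1.920000) = 4.157888
  f(1.223221) = -0.392952
  x_3 = 1.223221 - (-0.392952)×(1.223221 - 1.920000)/(-0.392952 - 4.157888)
       = 1.283386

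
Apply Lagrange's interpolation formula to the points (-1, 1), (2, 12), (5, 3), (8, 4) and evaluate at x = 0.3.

Lagrange interpolation formula:
P(x) = Σ yᵢ × Lᵢ(x)
where Lᵢ(x) = Π_{j≠i} (x - xⱼ)/(xᵢ - xⱼ)

L_0(0.3) = (0.3 - 2)/(-1 - 2) × (0.3 - 5)/(-1 - 5) × (0.3 - 8)/(-1 - 8) = 0.379772
L_1(0.3) = (0.3 - (-1))/(2 - (-1)) × (0.3 - 5)/(2 - 5) × (0.3 - 8)/(2 - 8) = 0.871241
L_2(0.3) = (0.3 - (-1))/(5 - (-1)) × (0.3 - 2)/(5 - 2) × (0.3 - 8)/(5 - 8) = -0.315130
L_3(0.3) = (0.3 - (-1))/(8 - (-1)) × (0.3 - 2)/(8 - 2) × (0.3 - 5)/(8 - 5) = 0.064117

P(0.3) = 1×L_0(0.3) + 12×L_1(0.3) + 3×L_2(0.3) + 4×L_3(0.3)
P(0.3) = 10.145741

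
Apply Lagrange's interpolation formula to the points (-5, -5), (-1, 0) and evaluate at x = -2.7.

Lagrange interpolation formula:
P(x) = Σ yᵢ × Lᵢ(x)
where Lᵢ(x) = Π_{j≠i} (x - xⱼ)/(xᵢ - xⱼ)

L_0(-2.7) = (-2.7 - (-1))/(-5 - (-1)) = 0.425000
L_1(-2.7) = (-2.7 - (-5))/(-1 - (-5)) = 0.575000

P(-2.7) = (-5)×L_0(-2.7) + 0×L_1(-2.7)
P(-2.7) = -2.125000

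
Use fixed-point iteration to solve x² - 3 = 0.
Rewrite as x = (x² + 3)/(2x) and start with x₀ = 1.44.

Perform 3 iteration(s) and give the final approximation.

Equation: x² - 3 = 0
Fixed-point form: x = (x² + 3)/(2x)
x₀ = 1.44

x_1 = g(1.440000) = 1.761667
x_2 = g(1.761667) = 1.732300
x_3 = g(1.732300) = 1.732051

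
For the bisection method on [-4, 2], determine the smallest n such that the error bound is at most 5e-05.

We need (b-a)/2^n ≤ 5e-05
(2 - (-4))/2^n ≤ 5e-05
6/2^n ≤ 5e-05
2^n ≥ 120000
n ≥ log₂(120000) = 16.87
n ≥ 17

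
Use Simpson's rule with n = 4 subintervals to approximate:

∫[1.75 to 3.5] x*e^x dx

f(x) = x*e^x
a = 1.75, b = 3.5, n = 4
h = (b - a)/n = 0.437500

Simpson's rule: (h/3)[f(x₀) + 4f(x₁) + 2f(x₂) + ... + f(xₙ)]

x_0 = 1.7500, f(x_0) = 10.070555, coefficient = 1
x_1 = 2.1875, f(x_1) = 19.496975, coefficient = 4
x_2 = 2.6250, f(x_2) = 36.237007, coefficient = 2
x_3 = 3.0625, f(x_3) = 65.479137, coefficient = 4
x_4 = 3.5000, f(x_4) = 115.904082, coefficient = 1

I ≈ (0.437500/3) × 538.353101 = 78.509827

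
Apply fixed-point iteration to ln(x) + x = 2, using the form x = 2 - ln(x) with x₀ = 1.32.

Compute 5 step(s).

Equation: ln(x) + x = 2
Fixed-point form: x = 2 - ln(x)
x₀ = 1.32

x_1 = g(1.320000) = 1.722368
x_2 = g(1.722368) = 1.456300
x_3 = g(1.456300) = 1.624101
x_4 = g(1.624101) = 1.515045
x_5 = g(1.515045) = 1.584555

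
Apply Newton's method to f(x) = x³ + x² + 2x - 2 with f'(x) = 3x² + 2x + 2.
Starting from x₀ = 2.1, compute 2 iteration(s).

f(x) = x³ + x² + 2x - 2
f'(x) = 3x² + 2x + 2
x₀ = 2.1

Newton-Raphson formula: x_{n+1} = x_n - f(x_n)/f'(x_n)

Iteration 1:
  f(2.100000) = 15.871000
  f'(2.100000) = 19.430000
  x_1 = 2.100000 - 15.871000/19.430000 = 1.283170
Iteration 2:
  f(1.283170) = 4.325640
  f'(1.283170) = 9.505919
  x_2 = 1.283170 - 4.325640/9.505919 = 0.828123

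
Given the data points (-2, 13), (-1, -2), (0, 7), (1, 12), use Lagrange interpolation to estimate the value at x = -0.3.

Lagrange interpolation formula:
P(x) = Σ yᵢ × Lᵢ(x)
where Lᵢ(x) = Π_{j≠i} (x - xⱼ)/(xᵢ - xⱼ)

L_0(-0.3) = (-0.3 - (-1))/(-2 - (-1)) × (-0.3 - 0)/(-2 - 0) × (-0.3 - 1)/(-2 - 1) = -0.045500
L_1(-0.3) = (-0.3 - (-2))/(-1 - (-2)) × (-0.3 - 0)/(-1 - 0) × (-0.3 - 1)/(-1 - 1) = 0.331500
L_2(-0.3) = (-0.3 - (-2))/(0 - (-2)) × (-0.3 - (-1))/(0 - (-1)) × (-0.3 - 1)/(0 - 1) = 0.773500
L_3(-0.3) = (-0.3 - (-2))/(1 - (-2)) × (-0.3 - (-1))/(1 - (-1)) × (-0.3 - 0)/(1 - 0) = -0.059500

P(-0.3) = 13×L_0(-0.3) + (-2)×L_1(-0.3) + 7×L_2(-0.3) + 12×L_3(-0.3)
P(-0.3) = 3.446000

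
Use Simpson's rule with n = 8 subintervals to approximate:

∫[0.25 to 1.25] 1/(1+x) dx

f(x) = 1/(1+x)
a = 0.25, b = 1.25, n = 8
h = (b - a)/n = 0.125000

Simpson's rule: (h/3)[f(x₀) + 4f(x₁) + 2f(x₂) + ... + f(xₙ)]

x_0 = 0.2500, f(x_0) = 0.800000, coefficient = 1
x_1 = 0.3750, f(x_1) = 0.727273, coefficient = 4
x_2 = 0.5000, f(x_2) = 0.666667, coefficient = 2
x_3 = 0.6250, f(x_3) = 0.615385, coefficient = 4
x_4 = 0.7500, f(x_4) = 0.571429, coefficient = 2
x_5 = 0.8750, f(x_5) = 0.533333, coefficient = 4
x_6 = 1.0000, f(x_6) = 0.500000, coefficient = 2
x_7 = 1.1250, f(x_7) = 0.470588, coefficient = 4
x_8 = 1.2500, f(x_8) = 0.444444, coefficient = 1

I ≈ (0.125000/3) × 14.106951 = 0.587790
Exact value: 0.587787
Error: 0.000003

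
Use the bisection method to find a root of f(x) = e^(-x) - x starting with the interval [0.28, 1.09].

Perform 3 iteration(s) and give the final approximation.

f(x) = e^(-x) - x
Initial interval: [0.28, 1.09]

Iteration 1:
  c_1 = (0.280000 + 1.090000)/2 = 0.685000
  f(c_1) = f(0.685000) = -0.180910
  f(a) × f(c) < 0, new interval: [0.280000, 0.685000]
Iteration 2:
  c_2 = (0.280000 + 0.685000)/2 = 0.482500
  f(c_2) = f(0.482500) = 0.134738
  f(a) × f(c) ≥ 0, new interval: [0.482500, 0.685000]
Iteration 3:
  c_3 = (0.482500 + 0.685000)/2 = 0.583750
  f(c_3) = f(0.583750) = -0.025947
  f(a) × f(c) < 0, new interval: [0.482500, 0.583750]

After 3 iteration(s), the approximation is c_3 = 0.583750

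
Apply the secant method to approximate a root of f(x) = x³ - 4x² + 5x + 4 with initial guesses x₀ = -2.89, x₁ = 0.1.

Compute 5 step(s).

f(x) = x³ - 4x² + 5x + 4
x₀ = -2.89, x₁ = 0.1

Secant formula: x_{n+1} = x_n - f(x_n)(x_n - x_{n-1})/(f(x_n) - f(x_{n-1}))

Iteration 1:
  f(-2.890000) = -67.995969
  f(0.100000) = 4.461000
  x_2 = 0.100000 - 4.461000×(0.100000 - (-2.890000))/(4.461000 - (-67.995969))
       = -0.084087
Iteration 2:
  f(0.100000) = 4.461000
  f(-0.084087) = 3.550688
  x_3 = -0.084087 - 3.550688×(-0.084087 - 0.100000)/(3.550688 - 4.461000)
       = -0.802122
Iteration 3:
  f(-0.084087) = 3.550688
  f(-0.802122) = -3.100287
  x_4 = -0.802122 - (-3.100287)×(-0.802122 - (-0.084087))/(-3.100287 - 3.550688)
       = -0.467417
Iteration 4:
  f(-0.802122) = -3.100287
  f(-0.467417) = 0.686882
  x_5 = -0.467417 - 0.686882×(-0.467417 - (-0.802122))/(0.686882 - (-3.100287))
       = -0.528122
Iteration 5:
  f(-0.467417) = 0.686882
  f(-0.528122) = 0.096434
  x_6 = -0.528122 - 0.096434×(-0.528122 - (-0.467417))/(0.096434 - 0.686882)
       = -0.538037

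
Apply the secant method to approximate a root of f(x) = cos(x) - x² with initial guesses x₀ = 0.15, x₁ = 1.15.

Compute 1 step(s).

f(x) = cos(x) - x²
x₀ = 0.15, x₁ = 1.15

Secant formula: x_{n+1} = x_n - f(x_n)(x_n - x_{n-1})/(f(x_n) - f(x_{n-1}))

Iteration 1:
  f(0.150000) = 0.966271
  f(1.150000) = -0.914013
  x_2 = 1.150000 - (-0.914013)×(1.150000 - 0.150000)/(-0.914013 - 0.966271)
       = 0.663896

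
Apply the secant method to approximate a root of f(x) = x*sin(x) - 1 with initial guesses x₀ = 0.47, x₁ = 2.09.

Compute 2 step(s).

f(x) = x*sin(x) - 1
x₀ = 0.47, x₁ = 2.09

Secant formula: x_{n+1} = x_n - f(x_n)(x_n - x_{n-1})/(f(x_n) - f(x_{n-1}))

Iteration 1:
  f(0.470000) = -0.787143
  f(2.090000) = 0.814568
  x_2 = 2.090000 - 0.814568×(2.090000 - 0.470000)/(0.814568 - (-0.787143))
       = 1.266131
Iteration 2:
  f(2.090000) = 0.814568
  f(1.266131) = 0.207822
  x_3 = 1.266131 - 0.207822×(1.266131 - 2.090000)/(0.207822 - 0.814568)
       = 0.983940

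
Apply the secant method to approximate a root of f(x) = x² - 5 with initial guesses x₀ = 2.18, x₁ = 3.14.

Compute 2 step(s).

f(x) = x² - 5
x₀ = 2.18, x₁ = 3.14

Secant formula: x_{n+1} = x_n - f(x_n)(x_n - x_{n-1})/(f(x_n) - f(x_{n-1}))

Iteration 1:
  f(2.180000) = -0.247600
  f(3.140000) = 4.859600
  x_2 = 3.140000 - 4.859600×(3.140000 - 2.180000)/(4.859600 - (-0.247600))
       = 2.226541
Iteration 2:
  f(3.140000) = 4.859600
  f(2.226541) = -0.042514
  x_3 = 2.226541 - (-0.042514)×(2.226541 - 3.140000)/(-0.042514 - 4.859600)
       = 2.234463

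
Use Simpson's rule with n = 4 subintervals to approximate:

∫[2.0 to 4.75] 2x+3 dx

f(x) = 2x+3
a = 2.0, b = 4.75, n = 4
h = (b - a)/n = 0.687500

Simpson's rule: (h/3)[f(x₀) + 4f(x₁) + 2f(x₂) + ... + f(xₙ)]

x_0 = 2.0000, f(x_0) = 7.000000, coefficient = 1
x_1 = 2.6875, f(x_1) = 8.375000, coefficient = 4
x_2 = 3.3750, f(x_2) = 9.750000, coefficient = 2
x_3 = 4.0625, f(x_3) = 11.125000, coefficient = 4
x_4 = 4.7500, f(x_4) = 12.500000, coefficient = 1

I ≈ (0.687500/3) × 117.000000 = 26.812500
Exact value: 26.812500
Error: 0.000000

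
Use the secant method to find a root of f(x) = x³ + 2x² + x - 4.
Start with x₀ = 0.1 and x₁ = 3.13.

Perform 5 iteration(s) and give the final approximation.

f(x) = x³ + 2x² + x - 4
x₀ = 0.1, x₁ = 3.13

Secant formula: x_{n+1} = x_n - f(x_n)(x_n - x_{n-1})/(f(x_n) - f(x_{n-1}))

Iteration 1:
  f(0.100000) = -3.879000
  f(3.130000) = 49.388097
  x_2 = 3.130000 - 49.388097×(3.130000 - 0.100000)/(49.388097 - (-3.879000))
       = 0.320650
Iteration 2:
  f(3.130000) = 49.388097
  f(0.320650) = -3.440750
  x_3 = 0.320650 - (-3.440750)×(0.320650 - 3.130000)/(-3.440750 - 49.388097)
       = 0.503623
Iteration 3:
  f(0.320650) = -3.440750
  f(0.503623) = -2.861367
  x_4 = 0.503623 - (-2.861367)×(0.503623 - 0.320650)/(-2.861367 - (-3.440750))
       = 1.407265
Iteration 4:
  f(0.503623) = -2.861367
  f(1.407265) = 4.154992
  x_5 = 1.407265 - 4.154992×(1.407265 - 0.503623)/(4.154992 - (-2.861367))
       = 0.872141
Iteration 5:
  f(1.407265) = 4.154992
  f(0.872141) = -0.943226
  x_6 = 0.872141 - (-0.943226)×(0.872141 - 1.407265)/(-0.943226 - 4.154992)
       = 0.971144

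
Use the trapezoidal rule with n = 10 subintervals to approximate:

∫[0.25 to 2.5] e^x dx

f(x) = e^x
a = 0.25, b = 2.5, n = 10
h = (b - a)/n = 0.225000

Trapezoidal rule: (h/2)[f(x₀) + 2f(x₁) + 2f(x₂) + ... + f(xₙ)]

x_0 = 0.2500, f(x_0) = 1.284025, coefficient = 1
x_1 = 0.4750, f(x_1) = 1.608014, coefficient = 2
x_2 = 0.7000, f(x_2) = 2.013753, coefficient = 2
x_3 = 0.9250, f(x_3) = 2.521868, coefficient = 2
x_4 = 1.1500, f(x_4) = 3.158193, coefficient = 2
x_5 = 1.3750, f(x_5) = 3.955077, coefficient = 2
x_6 = 1.6000, f(x_6) = 4.953032, coefficient = 2
x_7 = 1.8250, f(x_7) = 6.202795, coefficient = 2
x_8 = 2.0500, f(x_8) = 7.767901, coefficient = 2
x_9 = 2.2750, f(x_9) = 9.727919, coefficient = 2
x_10 = 2.5000, f(x_10) = 12.182494, coefficient = 1

I ≈ (0.225000/2) × 97.283624 = 10.944408
Exact value: 10.898469
Error: 0.045939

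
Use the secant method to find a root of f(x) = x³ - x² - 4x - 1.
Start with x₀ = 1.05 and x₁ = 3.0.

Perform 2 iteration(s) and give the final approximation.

f(x) = x³ - x² - 4x - 1
x₀ = 1.05, x₁ = 3.0

Secant formula: x_{n+1} = x_n - f(x_n)(x_n - x_{n-1})/(f(x_n) - f(x_{n-1}))

Iteration 1:
  f(1.050000) = -5.144875
  f(3.000000) = 5.000000
  x_2 = 3.000000 - 5.000000×(3.000000 - 1.050000)/(5.000000 - (-5.144875))
       = 2.038924
Iteration 2:
  f(3.000000) = 5.000000
  f(2.038924) = -4.836671
  x_3 = 2.038924 - (-4.836671)×(2.038924 - 3.000000)/(-4.836671 - 5.000000)
       = 2.511483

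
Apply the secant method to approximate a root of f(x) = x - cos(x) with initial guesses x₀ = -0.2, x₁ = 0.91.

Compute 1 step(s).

f(x) = x - cos(x)
x₀ = -0.2, x₁ = 0.91

Secant formula: x_{n+1} = x_n - f(x_n)(x_n - x_{n-1})/(f(x_n) - f(x_{n-1}))

Iteration 1:
  f(-0.200000) = -1.180067
  f(0.910000) = 0.296254
  x_2 = 0.910000 - 0.296254×(0.910000 - (-0.200000))/(0.296254 - (-1.180067))
       = 0.687256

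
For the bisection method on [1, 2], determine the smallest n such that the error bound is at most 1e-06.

We need (b-a)/2^n ≤ 1e-06
(2 - 1)/2^n ≤ 1e-06
1/2^n ≤ 1e-06
2^n ≥ 1000000
n ≥ log₂(1000000) = 19.93
n ≥ 20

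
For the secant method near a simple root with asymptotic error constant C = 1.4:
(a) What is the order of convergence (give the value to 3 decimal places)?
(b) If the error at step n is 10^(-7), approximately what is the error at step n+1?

(a) Secant method has superlinear convergence with order φ = (1+√5)/2 ≈ 1.618.
    This means |e_{n+1}| ≈ C|e_n|^1.618.

(b) With |e_n| = 10^(-7) and C = 1.4:
    |e_{n+1}| ≈ 1.4 × (10^(-7))^1.618 = 1.4 × 10^(-11.33)

(a) ≈ 1.618 (golden ratio); (b) |e_{n+1}| ≈ 6.605e-12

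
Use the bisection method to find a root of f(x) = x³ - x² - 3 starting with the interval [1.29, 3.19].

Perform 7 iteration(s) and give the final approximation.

f(x) = x³ - x² - 3
Initial interval: [1.29, 3.19]

Iteration 1:
  c_1 = (1.290000 + 3.190000)/2 = 2.240000
  f(c_1) = f(2.240000) = 3.221824
  f(a) × f(c) < 0, new interval: [1.290000, 2.240000]
Iteration 2:
  c_2 = (1.290000 + 2.240000)/2 = 1.765000
  f(c_2) = f(1.765000) = -0.616853
  f(a) × f(c) ≥ 0, new interval: [1.765000, 2.240000]
Iteration 3:
  c_3 = (1.765000 + 2.240000)/2 = 2.002500
  f(c_3) = f(2.002500) = 1.020031
  f(a) × f(c) < 0, new interval: [1.765000, 2.002500]
Iteration 4:
  c_4 = (1.765000 + 2.002500)/2 = 1.883750
  f(c_4) = f(1.883750) = 0.135999
  f(a) × f(c) < 0, new interval: [1.765000, 1.883750]
Iteration 5:
  c_5 = (1.765000 + 1.883750)/2 = 1.824375
  f(c_5) = f(1.824375) = -0.256196
  f(a) × f(c) ≥ 0, new interval: [1.824375, 1.883750]
Iteration 6:
  c_6 = (1.824375 + 1.883750)/2 = 1.854063
  f(c_6) = f(1.854063) = -0.064119
  f(a) × f(c) ≥ 0, new interval: [1.854063, 1.883750]
Iteration 7:
  c_7 = (1.854063 + 1.883750)/2 = 1.868906
  f(c_7) = f(1.868906) = 0.034925
  f(a) × f(c) < 0, new interval: [1.854063, 1.868906]

After 7 iteration(s), the approximation is c_7 = 1.868906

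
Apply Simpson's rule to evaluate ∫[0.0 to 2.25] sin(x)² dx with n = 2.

f(x) = sin(x)²
a = 0.0, b = 2.25, n = 2
h = (b - a)/n = 1.125000

Simpson's rule: (h/3)[f(x₀) + 4f(x₁) + 2f(x₂) + ... + f(xₙ)]

x_0 = 0.0000, f(x_0) = 0.000000, coefficient = 1
x_1 = 1.1250, f(x_1) = 0.814087, coefficient = 4
x_2 = 2.2500, f(x_2) = 0.605398, coefficient = 1

I ≈ (1.125000/3) × 3.861745 = 1.448154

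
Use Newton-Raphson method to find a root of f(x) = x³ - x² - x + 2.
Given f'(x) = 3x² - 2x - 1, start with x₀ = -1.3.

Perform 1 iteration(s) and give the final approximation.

f(x) = x³ - x² - x + 2
f'(x) = 3x² - 2x - 1
x₀ = -1.3

Newton-Raphson formula: x_{n+1} = x_n - f(x_n)/f'(x_n)

Iteration 1:
  f(-1.300000) = -0.587000
  f'(-1.300000) = 6.670000
  x_1 = -1.300000 - (-0.587000)/6.670000 = -1.211994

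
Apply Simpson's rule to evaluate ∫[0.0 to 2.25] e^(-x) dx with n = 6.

f(x) = e^(-x)
a = 0.0, b = 2.25, n = 6
h = (b - a)/n = 0.375000

Simpson's rule: (h/3)[f(x₀) + 4f(x₁) + 2f(x₂) + ... + f(xₙ)]

x_0 = 0.0000, f(x_0) = 1.000000, coefficient = 1
x_1 = 0.3750, f(x_1) = 0.687289, coefficient = 4
x_2 = 0.7500, f(x_2) = 0.472367, coefficient = 2
x_3 = 1.1250, f(x_3) = 0.324652, coefficient = 4
x_4 = 1.5000, f(x_4) = 0.223130, coefficient = 2
x_5 = 1.8750, f(x_5) = 0.153355, coefficient = 4
x_6 = 2.2500, f(x_6) = 0.105399, coefficient = 1

I ≈ (0.375000/3) × 7.157580 = 0.894697
Exact value: 0.894601
Error: 0.000097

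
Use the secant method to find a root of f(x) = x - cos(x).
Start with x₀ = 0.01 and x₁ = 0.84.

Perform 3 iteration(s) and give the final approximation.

f(x) = x - cos(x)
x₀ = 0.01, x₁ = 0.84

Secant formula: x_{n+1} = x_n - f(x_n)(x_n - x_{n-1})/(f(x_n) - f(x_{n-1}))

Iteration 1:
  f(0.010000) = -0.989950
  f(0.840000) = 0.172537
  x_2 = 0.840000 - 0.172537×(0.840000 - 0.010000)/(0.172537 - (-0.989950))
       = 0.716811
Iteration 2:
  f(0.840000) = 0.172537
  f(0.716811) = -0.037094
  x_3 = 0.716811 - (-0.037094)×(0.716811 - 0.840000)/(-0.037094 - 0.172537)
       = 0.738609
Iteration 3:
  f(0.716811) = -0.037094
  f(0.738609) = -0.000797
  x_4 = 0.738609 - (-0.000797)×(0.738609 - 0.716811)/(-0.000797 - (-0.037094))
       = 0.739088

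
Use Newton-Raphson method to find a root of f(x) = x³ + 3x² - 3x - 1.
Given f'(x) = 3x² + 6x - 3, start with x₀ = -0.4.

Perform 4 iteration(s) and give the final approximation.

f(x) = x³ + 3x² - 3x - 1
f'(x) = 3x² + 6x - 3
x₀ = -0.4

Newton-Raphson formula: x_{n+1} = x_n - f(x_n)/f'(x_n)

Iteration 1:
  f(-0.400000) = 0.616000
  f'(-0.400000) = -4.920000
  x_1 = -0.400000 - 0.616000/(-4.920000) = -0.274797
Iteration 2:
  f(-0.274797) = 0.030179
  f'(-0.274797) = -4.422241
  x_2 = -0.274797 - 0.030179/(-4.422241) = -0.267972
Iteration 3:
  f(-0.267972) = 0.000102
  f'(-0.267972) = -4.392406
  x_3 = -0.267972 - 0.000102/(-4.392406) = -0.267949
Iteration 4:
  f(-0.267949) = 0.000000
  f'(-0.267949) = -4.392305
  x_4 = -0.267949 - 0.000000/(-4.392305) = -0.267949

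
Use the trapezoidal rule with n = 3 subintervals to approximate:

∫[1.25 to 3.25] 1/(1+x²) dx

f(x) = 1/(1+x²)
a = 1.25, b = 3.25, n = 3
h = (b - a)/n = 0.666667

Trapezoidal rule: (h/2)[f(x₀) + 2f(x₁) + 2f(x₂) + ... + f(xₙ)]

x_0 = 1.2500, f(x_0) = 0.390244, coefficient = 1
x_1 = 1.9167, f(x_1) = 0.213967, coefficient = 2
x_2 = 2.5833, f(x_2) = 0.130317, coefficient = 2
x_3 = 3.2500, f(x_3) = 0.086486, coefficient = 1

I ≈ (0.666667/2) × 1.165298 = 0.388433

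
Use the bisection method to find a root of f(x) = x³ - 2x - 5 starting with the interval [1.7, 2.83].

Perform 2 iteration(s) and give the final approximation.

f(x) = x³ - 2x - 5
Initial interval: [1.7, 2.83]

Iteration 1:
  c_1 = (1.700000 + 2.830000)/2 = 2.265000
  f(c_1) = f(2.265000) = 2.089960
  f(a) × f(c) < 0, new interval: [1.700000, 2.265000]
Iteration 2:
  c_2 = (1.700000 + 2.265000)/2 = 1.982500
  f(c_2) = f(1.982500) = -1.173168
  f(a) × f(c) ≥ 0, new interval: [1.982500, 2.265000]

After 2 iteration(s), the approximation is c_2 = 1.982500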